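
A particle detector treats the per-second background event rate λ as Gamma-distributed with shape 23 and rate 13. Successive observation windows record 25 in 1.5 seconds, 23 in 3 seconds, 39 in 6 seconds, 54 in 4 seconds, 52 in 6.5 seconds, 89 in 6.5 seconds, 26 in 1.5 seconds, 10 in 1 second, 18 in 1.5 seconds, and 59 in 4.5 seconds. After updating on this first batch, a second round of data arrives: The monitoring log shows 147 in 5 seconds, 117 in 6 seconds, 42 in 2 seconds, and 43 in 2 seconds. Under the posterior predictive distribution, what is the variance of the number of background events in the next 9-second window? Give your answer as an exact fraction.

503919/4096

Total count: 25 + 23 + 39 + 54 + 52 + 89 + 26 + 10 + 18 + 59 = 395.
Total exposure: 1.5 + 3 + 6 + 4 + 6.5 + 6.5 + 1.5 + 1 + 1.5 + 4.5 = 36 seconds.
After the first batch: Gamma(23 + 395, 13 + 36) = Gamma(418, 49).
Total count: 147 + 117 + 42 + 43 = 349.
Total exposure: 5 + 6 + 2 + 2 = 15 seconds.
After the second batch: Gamma(418 + 349, 49 + 15) = Gamma(767, 64).
The posterior predictive for a window of length T is Negative Binomial with variance T·α'·(β'+T)/β'² = 9·767·73/4096 = 503919/4096.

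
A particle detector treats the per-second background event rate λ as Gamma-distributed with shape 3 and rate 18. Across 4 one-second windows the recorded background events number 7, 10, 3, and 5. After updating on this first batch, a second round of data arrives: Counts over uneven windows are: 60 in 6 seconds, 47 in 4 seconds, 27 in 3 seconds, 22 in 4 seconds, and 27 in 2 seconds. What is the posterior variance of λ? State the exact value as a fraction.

211/1681

Total count: 7 + 10 + 3 + 5 = 25.
Total exposure: 4 seconds.
After the first batch: Gamma(3 + 25, 18 + 4) = Gamma(28, 22).
Total count: 60 + 47 + 27 + 22 + 27 = 183.
Total exposure: 6 + 4 + 3 + 4 + 2 = 19 seconds.
After the second batch: Gamma(28 + 183, 22 + 19) = Gamma(211, 41).
Posterior variance = α'/β'² = 211/1681.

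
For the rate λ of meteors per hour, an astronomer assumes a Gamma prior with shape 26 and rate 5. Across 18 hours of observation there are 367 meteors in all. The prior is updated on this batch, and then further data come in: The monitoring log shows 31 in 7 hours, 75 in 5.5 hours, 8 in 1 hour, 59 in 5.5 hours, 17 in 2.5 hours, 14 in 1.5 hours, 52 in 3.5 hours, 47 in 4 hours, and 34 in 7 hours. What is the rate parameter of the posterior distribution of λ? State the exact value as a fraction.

121/2

Total count 367 over total exposure 18 hours.
After the first batch: Gamma(26 + 367, 5 + 18) = Gamma(393, 23).
Total count: 31 + 75 + 8 + 59 + 17 + 14 + 52 + 47 + 34 = 337.
Total exposure: 7 + 5.5 + 1 + 5.5 + 2.5 + 1.5 + 3.5 + 4 + 7 = 37.5 hours.
After the second batch: Gamma(393 + 337, 23 + 37.5) = Gamma(730, 121/2).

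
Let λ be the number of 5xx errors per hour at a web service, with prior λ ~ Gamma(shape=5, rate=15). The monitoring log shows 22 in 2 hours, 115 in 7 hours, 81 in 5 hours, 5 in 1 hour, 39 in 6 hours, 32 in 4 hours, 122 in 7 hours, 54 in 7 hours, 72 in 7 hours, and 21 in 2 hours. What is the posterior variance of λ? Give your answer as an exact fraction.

Total count: 22 + 115 + 81 + 5 + 39 + 32 + 122 + 54 + 72 + 21 = 563.
Total exposure: 2 + 7 + 5 + 1 + 6 + 4 + 7 + 7 + 7 + 2 = 48 hours.
The Gamma prior is conjugate for the Poisson rate, so λ | data ~ Gamma(5+563, 15+48) = Gamma(568, 63).
Posterior variance = α'/β'² = 568/3969.

568/3969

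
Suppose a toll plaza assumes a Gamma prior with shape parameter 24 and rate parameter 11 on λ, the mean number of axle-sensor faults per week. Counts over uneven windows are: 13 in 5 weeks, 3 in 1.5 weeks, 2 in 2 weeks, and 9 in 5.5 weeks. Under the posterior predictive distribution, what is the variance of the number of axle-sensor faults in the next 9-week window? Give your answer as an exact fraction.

15606/625

Total count: 13 + 3 + 2 + 9 = 27.
Total exposure: 5 + 1.5 + 2 + 5.5 = 14 weeks.
Gamma(α, β) with Poisson data over total exposure Σt gives posterior Gamma(α+Σx, β+Σt) = Gamma(51, 25).
The posterior predictive for a window of length T is Negative Binomial with variance T·α'·(β'+T)/β'² = 9·51·34/625 = 15606/625.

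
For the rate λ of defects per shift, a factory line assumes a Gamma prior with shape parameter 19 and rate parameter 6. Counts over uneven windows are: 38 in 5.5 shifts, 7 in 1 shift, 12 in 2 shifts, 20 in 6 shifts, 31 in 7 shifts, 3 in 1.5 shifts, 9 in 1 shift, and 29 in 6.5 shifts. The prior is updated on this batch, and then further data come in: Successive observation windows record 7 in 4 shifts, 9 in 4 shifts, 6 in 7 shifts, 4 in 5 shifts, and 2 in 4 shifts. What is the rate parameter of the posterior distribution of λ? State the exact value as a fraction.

Total count: 38 + 7 + 12 + 20 + 31 + 3 + 9 + 29 = 149.
Total exposure: 5.5 + 1 + 2 + 6 + 7 + 1.5 + 1 + 6.5 = 30.5 shifts.
After the first batch: Gamma(19 + 149, 6 + 30.5) = Gamma(168, 73/2).
Total count: 7 + 9 + 6 + 4 + 2 = 28.
Total exposure: 4 + 4 + 7 + 5 + 4 = 24 shifts.
After the second batch: Gamma(168 + 28, 73/2 + 24) = Gamma(196, 121/2).

121/2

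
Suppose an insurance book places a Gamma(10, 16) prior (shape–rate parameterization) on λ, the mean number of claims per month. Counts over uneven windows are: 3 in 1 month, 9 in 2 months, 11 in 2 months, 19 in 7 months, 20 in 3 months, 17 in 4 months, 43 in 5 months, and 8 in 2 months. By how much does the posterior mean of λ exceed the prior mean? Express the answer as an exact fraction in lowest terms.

Total count: 3 + 9 + 11 + 19 + 20 + 17 + 43 + 8 = 130.
Total exposure: 1 + 2 + 2 + 7 + 3 + 4 + 5 + 2 = 26 months.
Posterior: α' = 10 + 130 = 140, β' = 16 + 26 = 42.
Posterior mean = 140/42 = 10/3; prior mean = 10/16 = 5/8. Difference = 10/3 − 5/8 = 65/24.

65/24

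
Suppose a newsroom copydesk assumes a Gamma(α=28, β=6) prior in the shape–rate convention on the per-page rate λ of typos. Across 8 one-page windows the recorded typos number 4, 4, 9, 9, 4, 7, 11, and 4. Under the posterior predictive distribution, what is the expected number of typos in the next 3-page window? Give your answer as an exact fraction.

120/7

Total count: 4 + 4 + 9 + 9 + 4 + 7 + 11 + 4 = 52.
Total exposure: 8 pages.
The Gamma prior is conjugate for the Poisson rate, so λ | data ~ Gamma(28+52, 6+8) = Gamma(80, 14).
Predictive mean over a 3-page window = T·E[λ|data] = 3·80/14 = 120/7.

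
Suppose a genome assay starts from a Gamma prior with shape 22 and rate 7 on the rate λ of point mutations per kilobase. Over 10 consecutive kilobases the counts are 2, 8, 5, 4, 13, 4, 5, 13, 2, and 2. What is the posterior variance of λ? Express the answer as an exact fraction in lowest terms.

Total count: 2 + 8 + 5 + 4 + 13 + 4 + 5 + 13 + 2 + 2 = 58.
Total exposure: 10 kilobases.
Posterior: α' = 22 + 58 = 80, β' = 7 + 10 = 17.
Posterior variance = α'/β'² = 80/289.

80/289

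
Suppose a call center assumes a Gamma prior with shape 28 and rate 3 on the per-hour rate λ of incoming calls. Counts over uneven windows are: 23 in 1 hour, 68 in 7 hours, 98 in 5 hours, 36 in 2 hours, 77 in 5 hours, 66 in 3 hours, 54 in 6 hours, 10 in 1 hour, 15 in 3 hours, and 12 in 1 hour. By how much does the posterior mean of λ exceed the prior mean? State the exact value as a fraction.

425/111

Total count: 23 + 68 + 98 + 36 + 77 + 66 + 54 + 10 + 15 + 12 = 459.
Total exposure: 1 + 7 + 5 + 2 + 5 + 3 + 6 + 1 + 3 + 1 = 34 hours.
Conjugate update: add total count to the shape and total exposure to the rate, giving Gamma(487, 37).
Posterior mean = 487/37 = 487/37; prior mean = 28/3 = 28/3. Difference = 487/37 − 28/3 = 425/111.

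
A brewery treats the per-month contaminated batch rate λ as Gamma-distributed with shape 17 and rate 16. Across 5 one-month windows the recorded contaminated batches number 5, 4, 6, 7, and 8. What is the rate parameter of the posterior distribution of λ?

21

Total count: 5 + 4 + 6 + 7 + 8 = 30.
Total exposure: 5 months.
By Gamma–Poisson conjugacy, the posterior is Gamma(α + Σx, β + Σt) = Gamma(17 + 30, 16 + 5) = Gamma(47, 21).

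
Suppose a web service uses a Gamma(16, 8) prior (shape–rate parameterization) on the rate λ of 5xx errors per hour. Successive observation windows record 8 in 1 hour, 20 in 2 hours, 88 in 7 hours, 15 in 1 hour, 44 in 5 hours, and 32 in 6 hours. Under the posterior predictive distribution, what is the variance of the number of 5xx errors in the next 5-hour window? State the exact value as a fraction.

1561/36

Total count: 8 + 20 + 88 + 15 + 44 + 32 = 207.
Total exposure: 1 + 2 + 7 + 1 + 5 + 6 = 22 hours.
Conjugate update: add total count to the shape and total exposure to the rate, giving Gamma(223, 30).
The posterior predictive for a window of length T is Negative Binomial with variance T·α'·(β'+T)/β'² = 5·223·35/900 = 1561/36.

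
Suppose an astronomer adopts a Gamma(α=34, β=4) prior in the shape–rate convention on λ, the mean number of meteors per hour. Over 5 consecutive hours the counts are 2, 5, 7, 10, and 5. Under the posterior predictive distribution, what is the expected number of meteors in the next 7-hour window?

Total count: 2 + 5 + 7 + 10 + 5 = 29.
Total exposure: 5 hours.
By Gamma–Poisson conjugacy, the posterior is Gamma(α + Σx, β + Σt) = Gamma(34 + 29, 4 + 5) = Gamma(63, 9).
Predictive mean over a 7-hour window = T·E[λ|data] = 7·63/9 = 49.

49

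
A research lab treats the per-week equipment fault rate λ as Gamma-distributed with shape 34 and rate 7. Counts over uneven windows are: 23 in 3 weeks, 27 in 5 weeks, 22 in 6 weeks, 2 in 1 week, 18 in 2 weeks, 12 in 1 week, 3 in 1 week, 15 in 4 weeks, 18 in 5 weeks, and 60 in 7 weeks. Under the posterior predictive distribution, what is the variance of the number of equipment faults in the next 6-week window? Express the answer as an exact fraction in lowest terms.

Total count: 23 + 27 + 22 + 2 + 18 + 12 + 3 + 15 + 18 + 60 = 200.
Total exposure: 3 + 5 + 6 + 1 + 2 + 1 + 1 + 4 + 5 + 7 = 35 weeks.
The Gamma prior is conjugate for the Poisson rate, so λ | data ~ Gamma(34+200, 7+35) = Gamma(234, 42).
The posterior predictive for a window of length T is Negative Binomial with variance T·α'·(β'+T)/β'² = 6·234·48/1764 = 1872/49.

1872/49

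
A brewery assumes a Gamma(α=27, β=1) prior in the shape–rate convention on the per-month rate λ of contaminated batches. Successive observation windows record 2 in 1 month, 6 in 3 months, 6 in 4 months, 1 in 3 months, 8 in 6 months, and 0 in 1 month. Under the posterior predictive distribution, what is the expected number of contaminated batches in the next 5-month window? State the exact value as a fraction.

250/19

Total count: 2 + 6 + 6 + 1 + 8 + 0 = 23.
Total exposure: 1 + 3 + 4 + 3 + 6 + 1 = 18 months.
Posterior: α' = 27 + 23 = 50, β' = 1 + 18 = 19.
Predictive mean over a 5-month window = T·E[λ|data] = 5·50/19 = 250/19.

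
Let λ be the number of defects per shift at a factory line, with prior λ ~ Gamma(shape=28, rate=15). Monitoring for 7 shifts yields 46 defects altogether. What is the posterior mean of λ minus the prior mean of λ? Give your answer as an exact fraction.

247/165

Total count 46 over total exposure 7 shifts.
By Gamma–Poisson conjugacy, the posterior is Gamma(α + Σx, β + Σt) = Gamma(28 + 46, 15 + 7) = Gamma(74, 22).
Posterior mean = 74/22 = 37/11; prior mean = 28/15 = 28/15. Difference = 37/11 − 28/15 = 247/165.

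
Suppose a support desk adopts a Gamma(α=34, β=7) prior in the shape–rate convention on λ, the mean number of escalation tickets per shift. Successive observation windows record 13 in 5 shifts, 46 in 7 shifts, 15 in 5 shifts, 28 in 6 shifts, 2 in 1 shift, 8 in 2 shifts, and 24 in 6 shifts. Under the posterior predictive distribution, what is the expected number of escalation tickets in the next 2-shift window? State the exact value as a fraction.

Total count: 13 + 46 + 15 + 28 + 2 + 8 + 24 = 136.
Total exposure: 5 + 7 + 5 + 6 + 1 + 2 + 6 = 32 shifts.
Gamma(α, β) with Poisson data over total exposure Σt gives posterior Gamma(α+Σx, β+Σt) = Gamma(170, 39).
Predictive mean over a 2-shift window = T·E[λ|data] = 2·170/39 = 340/39.

340/39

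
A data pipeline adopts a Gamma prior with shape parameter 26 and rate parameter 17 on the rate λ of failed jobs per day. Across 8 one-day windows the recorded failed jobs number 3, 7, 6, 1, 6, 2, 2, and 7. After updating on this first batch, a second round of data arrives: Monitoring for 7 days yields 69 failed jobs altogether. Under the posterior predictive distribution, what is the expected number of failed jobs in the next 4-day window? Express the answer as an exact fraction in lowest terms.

Total count: 3 + 7 + 6 + 1 + 6 + 2 + 2 + 7 = 34.
Total exposure: 8 days.
After the first batch: Gamma(26 + 34, 17 + 8) = Gamma(60, 25).
Total count 69 over total exposure 7 days.
After the second batch: Gamma(60 + 69, 25 + 7) = Gamma(129, 32).
Predictive mean over a 4-day window = T·E[λ|data] = 4·129/32 = 129/8.

129/8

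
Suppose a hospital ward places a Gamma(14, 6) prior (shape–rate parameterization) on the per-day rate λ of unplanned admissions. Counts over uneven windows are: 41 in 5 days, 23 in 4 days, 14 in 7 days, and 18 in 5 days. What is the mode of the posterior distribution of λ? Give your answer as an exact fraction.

109/27

Total count: 41 + 23 + 14 + 18 = 96.
Total exposure: 5 + 4 + 7 + 5 = 21 days.
Gamma(α, β) with Poisson data over total exposure Σt gives posterior Gamma(α+Σx, β+Σt) = Gamma(110, 27).
Posterior mode = (α'−1)/β' = 109/27.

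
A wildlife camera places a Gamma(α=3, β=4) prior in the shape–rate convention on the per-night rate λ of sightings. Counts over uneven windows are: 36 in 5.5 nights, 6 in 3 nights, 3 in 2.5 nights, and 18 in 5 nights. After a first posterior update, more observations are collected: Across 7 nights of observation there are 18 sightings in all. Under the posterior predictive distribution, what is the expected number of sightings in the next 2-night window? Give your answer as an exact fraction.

Total count: 36 + 6 + 3 + 18 = 63.
Total exposure: 5.5 + 3 + 2.5 + 5 = 16 nights.
After the first batch: Gamma(3 + 63, 4 + 16) = Gamma(66, 20).
Total count 18 over total exposure 7 nights.
After the second batch: Gamma(66 + 18, 20 + 7) = Gamma(84, 27).
Predictive mean over a 2-night window = T·E[λ|data] = 2·84/27 = 56/9.

56/9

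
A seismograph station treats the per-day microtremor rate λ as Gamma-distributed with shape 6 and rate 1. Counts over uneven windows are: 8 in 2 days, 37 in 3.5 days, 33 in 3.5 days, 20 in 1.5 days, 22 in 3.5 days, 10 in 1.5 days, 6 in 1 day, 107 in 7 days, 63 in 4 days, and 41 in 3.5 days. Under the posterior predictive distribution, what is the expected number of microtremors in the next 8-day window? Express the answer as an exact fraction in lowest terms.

Total count: 8 + 37 + 33 + 20 + 22 + 10 + 6 + 107 + 63 + 41 = 347.
Total exposure: 2 + 3.5 + 3.5 + 1.5 + 3.5 + 1.5 + 1 + 7 + 4 + 3.5 = 31 days.
Gamma(α, β) with Poisson data over total exposure Σt gives posterior Gamma(α+Σx, β+Σt) = Gamma(353, 32).
Predictive mean over an 8-day window = T·E[λ|data] = 8·353/32 = 353/4.

353/4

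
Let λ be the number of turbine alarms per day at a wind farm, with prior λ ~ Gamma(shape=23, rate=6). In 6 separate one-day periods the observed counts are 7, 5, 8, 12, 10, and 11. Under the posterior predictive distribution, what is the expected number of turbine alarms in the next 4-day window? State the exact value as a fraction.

Total count: 7 + 5 + 8 + 12 + 10 + 11 = 53.
Total exposure: 6 days.
The Gamma prior is conjugate for the Poisson rate, so λ | data ~ Gamma(23+53, 6+6) = Gamma(76, 12).
Predictive mean over a 4-day window = T·E[λ|data] = 4·76/12 = 76/3.

76/3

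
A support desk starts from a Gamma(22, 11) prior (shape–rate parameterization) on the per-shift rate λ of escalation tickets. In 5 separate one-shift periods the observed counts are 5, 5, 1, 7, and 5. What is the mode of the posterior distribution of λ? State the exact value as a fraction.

11/4

Total count: 5 + 5 + 1 + 7 + 5 = 23.
Total exposure: 5 shifts.
Conjugate update: add total count to the shape and total exposure to the rate, giving Gamma(45, 16).
Posterior mode = (α'−1)/β' = 44/16 = 11/4.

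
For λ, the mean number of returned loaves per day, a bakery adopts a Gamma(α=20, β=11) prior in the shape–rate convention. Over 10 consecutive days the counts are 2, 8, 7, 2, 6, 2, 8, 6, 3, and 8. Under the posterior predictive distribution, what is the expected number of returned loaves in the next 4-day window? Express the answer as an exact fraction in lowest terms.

Total count: 2 + 8 + 7 + 2 + 6 + 2 + 8 + 6 + 3 + 8 = 52.
Total exposure: 10 days.
Posterior: α' = 20 + 52 = 72, β' = 11 + 10 = 21.
Predictive mean over a 4-day window = T·E[λ|data] = 4·72/21 = 96/7.

96/7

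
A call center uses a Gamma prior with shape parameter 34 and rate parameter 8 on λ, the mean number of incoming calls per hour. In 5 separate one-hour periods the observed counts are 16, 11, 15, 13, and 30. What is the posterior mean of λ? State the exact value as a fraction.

119/13

Total count: 16 + 11 + 15 + 13 + 30 = 85.
Total exposure: 5 hours.
The Gamma prior is conjugate for the Poisson rate, so λ | data ~ Gamma(34+85, 8+5) = Gamma(119, 13).
Posterior mean = α'/β' = 119/13.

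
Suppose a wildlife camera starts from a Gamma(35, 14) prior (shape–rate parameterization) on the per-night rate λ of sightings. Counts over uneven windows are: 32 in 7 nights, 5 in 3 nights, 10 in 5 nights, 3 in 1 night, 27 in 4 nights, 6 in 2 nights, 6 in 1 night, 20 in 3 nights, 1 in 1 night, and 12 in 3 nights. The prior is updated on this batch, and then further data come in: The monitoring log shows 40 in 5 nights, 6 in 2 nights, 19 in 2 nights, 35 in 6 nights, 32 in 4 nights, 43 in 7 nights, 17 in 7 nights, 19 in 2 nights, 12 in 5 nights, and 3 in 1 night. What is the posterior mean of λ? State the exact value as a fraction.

383/85

Total count: 32 + 5 + 10 + 3 + 27 + 6 + 6 + 20 + 1 + 12 = 122.
Total exposure: 7 + 3 + 5 + 1 + 4 + 2 + 1 + 3 + 1 + 3 = 30 nights.
After the first batch: Gamma(35 + 122, 14 + 30) = Gamma(157, 44).
Total count: 40 + 6 + 19 + 35 + 32 + 43 + 17 + 19 + 12 + 3 = 226.
Total exposure: 5 + 2 + 2 + 6 + 4 + 7 + 7 + 2 + 5 + 1 = 41 nights.
After the second batch: Gamma(157 + 226, 44 + 41) = Gamma(383, 85).
Posterior mean = α'/β' = 383/85.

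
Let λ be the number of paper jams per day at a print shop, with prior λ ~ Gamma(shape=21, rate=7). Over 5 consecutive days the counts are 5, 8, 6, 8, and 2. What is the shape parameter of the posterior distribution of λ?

Total count: 5 + 8 + 6 + 8 + 2 = 29.
Total exposure: 5 days.
Conjugate update: add total count to the shape and total exposure to the rate, giving Gamma(50, 12).

50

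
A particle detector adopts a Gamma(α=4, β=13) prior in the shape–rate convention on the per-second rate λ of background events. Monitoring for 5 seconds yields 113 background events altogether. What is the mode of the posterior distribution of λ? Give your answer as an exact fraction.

58/9

Total count 113 over total exposure 5 seconds.
The Gamma prior is conjugate for the Poisson rate, so λ | data ~ Gamma(4+113, 13+5) = Gamma(117, 18).
Posterior mode = (α'−1)/β' = 116/18 = 58/9.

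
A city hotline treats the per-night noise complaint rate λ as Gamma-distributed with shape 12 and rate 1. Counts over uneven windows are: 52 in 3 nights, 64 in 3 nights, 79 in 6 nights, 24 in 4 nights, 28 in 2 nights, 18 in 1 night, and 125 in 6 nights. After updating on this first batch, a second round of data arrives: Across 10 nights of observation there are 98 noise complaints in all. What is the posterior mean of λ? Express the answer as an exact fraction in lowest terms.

125/9

Total count: 52 + 64 + 79 + 24 + 28 + 18 + 125 = 390.
Total exposure: 3 + 3 + 6 + 4 + 2 + 1 + 6 = 25 nights.
After the first batch: Gamma(12 + 390, 1 + 25) = Gamma(402, 26).
Total count 98 over total exposure 10 nights.
After the second batch: Gamma(402 + 98, 26 + 10) = Gamma(500, 36).
Posterior mean = α'/β' = 500/36 = 125/9.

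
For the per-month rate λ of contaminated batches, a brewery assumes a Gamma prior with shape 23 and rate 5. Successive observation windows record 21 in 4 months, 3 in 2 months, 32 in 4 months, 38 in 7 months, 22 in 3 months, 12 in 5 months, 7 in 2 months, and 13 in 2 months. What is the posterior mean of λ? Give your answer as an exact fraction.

171/34

Total count: 21 + 3 + 32 + 38 + 22 + 12 + 7 + 13 = 148.
Total exposure: 4 + 2 + 4 + 7 + 3 + 5 + 2 + 2 = 29 months.
By Gamma–Poisson conjugacy, the posterior is Gamma(α + Σx, β + Σt) = Gamma(23 + 148, 5 + 29) = Gamma(171, 34).
Posterior mean = α'/β' = 171/34.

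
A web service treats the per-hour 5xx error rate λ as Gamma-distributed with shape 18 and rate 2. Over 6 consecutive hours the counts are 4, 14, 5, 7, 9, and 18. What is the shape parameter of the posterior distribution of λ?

75

Total count: 4 + 14 + 5 + 7 + 9 + 18 = 57.
Total exposure: 6 hours.
By Gamma–Poisson conjugacy, the posterior is Gamma(α + Σx, β + Σt) = Gamma(18 + 57, 2 + 6) = Gamma(75, 8).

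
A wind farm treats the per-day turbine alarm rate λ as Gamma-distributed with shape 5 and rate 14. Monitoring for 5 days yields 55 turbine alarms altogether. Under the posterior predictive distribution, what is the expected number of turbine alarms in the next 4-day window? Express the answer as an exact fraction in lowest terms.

Total count 55 over total exposure 5 days.
Gamma(α, β) with Poisson data over total exposure Σt gives posterior Gamma(α+Σx, β+Σt) = Gamma(60, 19).
Predictive mean over a 4-day window = T·E[λ|data] = 4·60/19 = 240/19.

240/19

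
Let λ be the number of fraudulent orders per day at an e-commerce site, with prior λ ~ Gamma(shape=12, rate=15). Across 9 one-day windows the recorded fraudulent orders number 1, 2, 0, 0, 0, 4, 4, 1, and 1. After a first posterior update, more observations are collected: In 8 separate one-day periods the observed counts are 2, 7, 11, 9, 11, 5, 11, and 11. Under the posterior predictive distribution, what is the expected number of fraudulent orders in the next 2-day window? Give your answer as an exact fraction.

Total count: 1 + 2 + 0 + 0 + 0 + 4 + 4 + 1 + 1 = 13.
Total exposure: 9 days.
After the first batch: Gamma(12 + 13, 15 + 9) = Gamma(25, 24).
Total count: 2 + 7 + 11 + 9 + 11 + 5 + 11 + 11 = 67.
Total exposure: 8 days.
After the second batch: Gamma(25 + 67, 24 + 8) = Gamma(92, 32).
Predictive mean over a 2-day window = T·E[λ|data] = 2·92/32 = 23/4.

23/4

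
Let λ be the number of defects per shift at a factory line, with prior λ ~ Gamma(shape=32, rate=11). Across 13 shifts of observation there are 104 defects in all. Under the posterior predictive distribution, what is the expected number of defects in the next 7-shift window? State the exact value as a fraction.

119/3

Total count 104 over total exposure 13 shifts.
By Gamma–Poisson conjugacy, the posterior is Gamma(α + Σx, β + Σt) = Gamma(32 + 104, 11 + 13) = Gamma(136, 24).
Predictive mean over a 7-shift window = T·E[λ|data] = 7·136/24 = 119/3.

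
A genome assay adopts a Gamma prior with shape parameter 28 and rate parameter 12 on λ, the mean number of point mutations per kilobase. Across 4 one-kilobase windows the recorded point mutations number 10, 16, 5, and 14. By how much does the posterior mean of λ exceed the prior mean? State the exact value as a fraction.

107/48

Total count: 10 + 16 + 5 + 14 = 45.
Total exposure: 4 kilobases.
The Gamma prior is conjugate for the Poisson rate, so λ | data ~ Gamma(28+45, 12+4) = Gamma(73, 16).
Posterior mean = 73/16 = 73/16; prior mean = 28/12 = 7/3. Difference = 73/16 − 7/3 = 107/48.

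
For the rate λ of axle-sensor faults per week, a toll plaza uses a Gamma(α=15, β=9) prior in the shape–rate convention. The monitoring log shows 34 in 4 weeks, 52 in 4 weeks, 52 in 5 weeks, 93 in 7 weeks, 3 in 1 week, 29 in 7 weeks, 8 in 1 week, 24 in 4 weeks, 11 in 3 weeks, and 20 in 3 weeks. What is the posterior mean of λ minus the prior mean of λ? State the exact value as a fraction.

Total count: 34 + 52 + 52 + 93 + 3 + 29 + 8 + 24 + 11 + 20 = 326.
Total exposure: 4 + 4 + 5 + 7 + 1 + 7 + 1 + 4 + 3 + 3 = 39 weeks.
Posterior: α' = 15 + 326 = 341, β' = 9 + 39 = 48.
Posterior mean = 341/48 = 341/48; prior mean = 15/9 = 5/3. Difference = 341/48 − 5/3 = 87/16.

87/16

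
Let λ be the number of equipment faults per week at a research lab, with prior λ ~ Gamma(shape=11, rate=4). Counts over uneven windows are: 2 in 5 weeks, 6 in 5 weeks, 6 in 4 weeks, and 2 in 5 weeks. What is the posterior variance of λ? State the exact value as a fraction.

27/529

Total count: 2 + 6 + 6 + 2 = 16.
Total exposure: 5 + 5 + 4 + 5 = 19 weeks.
The Gamma prior is conjugate for the Poisson rate, so λ | data ~ Gamma(11+16, 4+19) = Gamma(27, 23).
Posterior variance = α'/β'² = 27/529.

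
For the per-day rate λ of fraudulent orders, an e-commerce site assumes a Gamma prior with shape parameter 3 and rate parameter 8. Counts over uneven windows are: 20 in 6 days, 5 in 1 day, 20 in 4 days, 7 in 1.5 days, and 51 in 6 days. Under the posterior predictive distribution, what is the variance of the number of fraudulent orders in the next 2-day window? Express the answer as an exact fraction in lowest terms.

Total count: 20 + 5 + 20 + 7 + 51 = 103.
Total exposure: 6 + 1 + 4 + 1.5 + 6 = 18.5 days.
Conjugate update: add total count to the shape and total exposure to the rate, giving Gamma(106, 53/2).
The posterior predictive for a window of length T is Negative Binomial with variance T·α'·(β'+T)/β'² = 2·106·(57/2)/(2809/4) = 456/53.

456/53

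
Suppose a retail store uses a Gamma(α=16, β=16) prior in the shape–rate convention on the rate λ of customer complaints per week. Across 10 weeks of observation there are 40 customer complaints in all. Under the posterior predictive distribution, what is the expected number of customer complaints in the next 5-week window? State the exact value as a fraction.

140/13

Total count 40 over total exposure 10 weeks.
Gamma(α, β) with Poisson data over total exposure Σt gives posterior Gamma(α+Σx, β+Σt) = Gamma(56, 26).
Predictive mean over a 5-week window = T·E[λ|data] = 5·56/26 = 140/13.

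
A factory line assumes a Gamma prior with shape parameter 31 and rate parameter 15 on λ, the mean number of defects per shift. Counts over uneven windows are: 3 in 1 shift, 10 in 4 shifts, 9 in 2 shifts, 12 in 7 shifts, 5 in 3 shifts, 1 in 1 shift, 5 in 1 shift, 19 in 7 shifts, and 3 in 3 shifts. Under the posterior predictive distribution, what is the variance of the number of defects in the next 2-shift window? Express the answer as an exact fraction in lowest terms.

1127/242

Total count: 3 + 10 + 9 + 12 + 5 + 1 + 5 + 19 + 3 = 67.
Total exposure: 1 + 4 + 2 + 7 + 3 + 1 + 1 + 7 + 3 = 29 shifts.
Gamma(α, β) with Poisson data over total exposure Σt gives posterior Gamma(α+Σx, β+Σt) = Gamma(98, 44).
The posterior predictive for a window of length T is Negative Binomial with variance T·α'·(β'+T)/β'² = 2·98·46/1936 = 1127/242.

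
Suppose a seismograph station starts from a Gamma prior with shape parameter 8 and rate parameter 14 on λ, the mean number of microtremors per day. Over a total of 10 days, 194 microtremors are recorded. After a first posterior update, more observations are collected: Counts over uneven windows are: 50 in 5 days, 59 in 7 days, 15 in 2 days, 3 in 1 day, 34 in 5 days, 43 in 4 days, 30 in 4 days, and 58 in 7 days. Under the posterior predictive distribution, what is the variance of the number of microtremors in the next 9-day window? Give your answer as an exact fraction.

Total count 194 over total exposure 10 days.
After the first batch: Gamma(8 + 194, 14 + 10) = Gamma(202, 24).
Total count: 50 + 59 + 15 + 3 + 34 + 43 + 30 + 58 = 292.
Total exposure: 5 + 7 + 2 + 1 + 5 + 4 + 4 + 7 = 35 days.
After the second batch: Gamma(202 + 292, 24 + 35) = Gamma(494, 59).
The posterior predictive for a window of length T is Negative Binomial with variance T·α'·(β'+T)/β'² = 9·494·68/3481 = 302328/3481.

302328/3481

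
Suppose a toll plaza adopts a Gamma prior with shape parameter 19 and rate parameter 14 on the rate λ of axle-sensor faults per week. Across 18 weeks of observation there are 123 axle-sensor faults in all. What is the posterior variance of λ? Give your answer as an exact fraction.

71/512

Total count 123 over total exposure 18 weeks.
The Gamma prior is conjugate for the Poisson rate, so λ | data ~ Gamma(19+123, 14+18) = Gamma(142, 32).
Posterior variance = α'/β'² = 142/1024 = 71/512.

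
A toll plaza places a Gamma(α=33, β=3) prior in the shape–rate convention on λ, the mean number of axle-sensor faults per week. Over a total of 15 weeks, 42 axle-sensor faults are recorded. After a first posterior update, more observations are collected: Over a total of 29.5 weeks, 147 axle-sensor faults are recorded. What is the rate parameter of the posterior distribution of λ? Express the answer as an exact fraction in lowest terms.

95/2

Total count 42 over total exposure 15 weeks.
After the first batch: Gamma(33 + 42, 3 + 15) = Gamma(75, 18).
Total count 147 over total exposure 29.5 weeks.
After the second batch: Gamma(75 + 147, 18 + 29.5) = Gamma(222, 95/2).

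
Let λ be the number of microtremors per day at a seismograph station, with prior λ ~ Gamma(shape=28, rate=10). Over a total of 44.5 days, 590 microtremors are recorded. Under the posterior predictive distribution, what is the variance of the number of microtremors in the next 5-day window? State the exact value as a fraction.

735420/11881

Total count 590 over total exposure 44.5 days.
Posterior: α' = 28 + 590 = 618, β' = 10 + 44.5 = 109/2.
The posterior predictive for a window of length T is Negative Binomial with variance T·α'·(β'+T)/β'² = 5·618·(119/2)/(11881/4) = 735420/11881.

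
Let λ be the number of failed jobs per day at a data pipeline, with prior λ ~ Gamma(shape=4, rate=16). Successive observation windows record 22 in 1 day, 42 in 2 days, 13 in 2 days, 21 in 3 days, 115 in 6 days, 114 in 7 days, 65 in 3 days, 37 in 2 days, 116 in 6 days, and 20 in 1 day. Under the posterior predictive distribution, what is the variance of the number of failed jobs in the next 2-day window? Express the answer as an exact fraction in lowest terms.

Total count: 22 + 42 + 13 + 21 + 115 + 114 + 65 + 37 + 116 + 20 = 565.
Total exposure: 1 + 2 + 2 + 3 + 6 + 7 + 3 + 2 + 6 + 1 = 33 days.
Posterior: α' = 4 + 565 = 569, β' = 16 + 33 = 49.
The posterior predictive for a window of length T is Negative Binomial with variance T·α'·(β'+T)/β'² = 2·569·51/2401 = 58038/2401.

58038/2401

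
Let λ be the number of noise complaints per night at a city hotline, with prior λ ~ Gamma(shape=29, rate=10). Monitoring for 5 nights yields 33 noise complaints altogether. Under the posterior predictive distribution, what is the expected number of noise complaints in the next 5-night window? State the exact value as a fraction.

62/3

Total count 33 over total exposure 5 nights.
Posterior: α' = 29 + 33 = 62, β' = 10 + 5 = 15.
Predictive mean over a 5-night window = T·E[λ|data] = 5·62/15 = 62/3.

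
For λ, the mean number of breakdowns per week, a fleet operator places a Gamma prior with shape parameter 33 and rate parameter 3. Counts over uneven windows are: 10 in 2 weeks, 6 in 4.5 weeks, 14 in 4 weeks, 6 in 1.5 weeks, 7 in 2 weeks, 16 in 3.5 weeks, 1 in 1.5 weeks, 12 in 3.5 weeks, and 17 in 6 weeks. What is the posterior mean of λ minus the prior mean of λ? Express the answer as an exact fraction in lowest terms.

Total count: 10 + 6 + 14 + 6 + 7 + 16 + 1 + 12 + 17 = 89.
Total exposure: 2 + 4.5 + 4 + 1.5 + 2 + 3.5 + 1.5 + 3.5 + 6 = 28.5 weeks.
Posterior: α' = 33 + 89 = 122, β' = 3 + 28.5 = 63/2.
Posterior mean = 122/(63/2) = 244/63; prior mean = 33/3 = 11. Difference = 244/63 − 11 = -449/63.

-449/63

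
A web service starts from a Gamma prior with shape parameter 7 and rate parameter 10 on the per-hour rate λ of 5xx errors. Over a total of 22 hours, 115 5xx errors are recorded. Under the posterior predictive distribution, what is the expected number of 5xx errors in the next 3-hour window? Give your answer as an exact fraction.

183/16

Total count 115 over total exposure 22 hours.
Gamma(α, β) with Poisson data over total exposure Σt gives posterior Gamma(α+Σx, β+Σt) = Gamma(122, 32).
Predictive mean over a 3-hour window = T·E[λ|data] = 3·122/32 = 183/16.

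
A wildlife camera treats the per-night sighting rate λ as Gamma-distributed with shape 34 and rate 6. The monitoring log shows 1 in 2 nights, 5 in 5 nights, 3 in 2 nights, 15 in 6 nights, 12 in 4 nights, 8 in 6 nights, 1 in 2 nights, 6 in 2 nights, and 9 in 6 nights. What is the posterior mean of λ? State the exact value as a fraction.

94/41

Total count: 1 + 5 + 3 + 15 + 12 + 8 + 1 + 6 + 9 = 60.
Total exposure: 2 + 5 + 2 + 6 + 4 + 6 + 2 + 2 + 6 = 35 nights.
Posterior: α' = 34 + 60 = 94, β' = 6 + 35 = 41.
Posterior mean = α'/β' = 94/41.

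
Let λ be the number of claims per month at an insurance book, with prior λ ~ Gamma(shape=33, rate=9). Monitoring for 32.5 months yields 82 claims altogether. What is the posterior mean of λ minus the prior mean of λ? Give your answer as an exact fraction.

-223/249

Total count 82 over total exposure 32.5 months.
Conjugate update: add total count to the shape and total exposure to the rate, giving Gamma(115, 83/2).
Posterior mean = 115/(83/2) = 230/83; prior mean = 33/9 = 11/3. Difference = 230/83 − 11/3 = -223/249.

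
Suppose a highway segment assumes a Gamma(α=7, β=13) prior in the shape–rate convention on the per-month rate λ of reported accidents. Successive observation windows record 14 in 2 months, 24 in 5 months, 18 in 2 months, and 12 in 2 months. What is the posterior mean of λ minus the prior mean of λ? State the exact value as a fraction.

269/104

Total count: 14 + 24 + 18 + 12 = 68.
Total exposure: 2 + 5 + 2 + 2 = 11 months.
Posterior: α' = 7 + 68 = 75, β' = 13 + 11 = 24.
Posterior mean = 75/24 = 25/8; prior mean = 7/13 = 7/13. Difference = 25/8 − 7/13 = 269/104.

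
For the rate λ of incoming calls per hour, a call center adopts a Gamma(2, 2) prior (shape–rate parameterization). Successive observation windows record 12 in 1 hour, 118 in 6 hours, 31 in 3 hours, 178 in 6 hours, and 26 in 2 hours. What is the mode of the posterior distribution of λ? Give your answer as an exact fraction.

183/10

Total count: 12 + 118 + 31 + 178 + 26 = 365.
Total exposure: 1 + 6 + 3 + 6 + 2 = 18 hours.
Gamma(α, β) with Poisson data over total exposure Σt gives posterior Gamma(α+Σx, β+Σt) = Gamma(367, 20).
Posterior mode = (α'−1)/β' = 366/20 = 183/10.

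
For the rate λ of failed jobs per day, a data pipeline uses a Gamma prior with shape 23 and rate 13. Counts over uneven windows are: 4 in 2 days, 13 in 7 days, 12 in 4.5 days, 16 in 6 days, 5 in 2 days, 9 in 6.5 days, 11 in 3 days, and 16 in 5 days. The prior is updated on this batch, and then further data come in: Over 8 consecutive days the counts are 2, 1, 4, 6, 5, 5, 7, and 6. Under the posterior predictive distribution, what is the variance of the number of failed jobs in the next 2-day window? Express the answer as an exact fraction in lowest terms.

Total count: 4 + 13 + 12 + 16 + 5 + 9 + 11 + 16 = 86.
Total exposure: 2 + 7 + 4.5 + 6 + 2 + 6.5 + 3 + 5 = 36 days.
After the first batch: Gamma(23 + 86, 13 + 36) = Gamma(109, 49).
Total count: 2 + 1 + 4 + 6 + 5 + 5 + 7 + 6 = 36.
Total exposure: 8 days.
After the second batch: Gamma(109 + 36, 49 + 8) = Gamma(145, 57).
The posterior predictive for a window of length T is Negative Binomial with variance T·α'·(β'+T)/β'² = 2·145·59/3249 = 17110/3249.

17110/3249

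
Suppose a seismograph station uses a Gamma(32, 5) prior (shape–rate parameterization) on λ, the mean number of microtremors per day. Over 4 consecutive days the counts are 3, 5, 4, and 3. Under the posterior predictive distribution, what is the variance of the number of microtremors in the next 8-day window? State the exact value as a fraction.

6392/81

Total count: 3 + 5 + 4 + 3 = 15.
Total exposure: 4 days.
The Gamma prior is conjugate for the Poisson rate, so λ | data ~ Gamma(32+15, 5+4) = Gamma(47, 9).
The posterior predictive for a window of length T is Negative Binomial with variance T·α'·(β'+T)/β'² = 8·47·17/81 = 6392/81.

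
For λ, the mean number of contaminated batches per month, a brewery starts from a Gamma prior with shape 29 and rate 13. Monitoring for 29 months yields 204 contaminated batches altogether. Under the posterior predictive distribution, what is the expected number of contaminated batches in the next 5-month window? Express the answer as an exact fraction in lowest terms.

1165/42

Total count 204 over total exposure 29 months.
The Gamma prior is conjugate for the Poisson rate, so λ | data ~ Gamma(29+204, 13+29) = Gamma(233, 42).
Predictive mean over a 5-month window = T·E[λ|data] = 5·233/42 = 1165/42.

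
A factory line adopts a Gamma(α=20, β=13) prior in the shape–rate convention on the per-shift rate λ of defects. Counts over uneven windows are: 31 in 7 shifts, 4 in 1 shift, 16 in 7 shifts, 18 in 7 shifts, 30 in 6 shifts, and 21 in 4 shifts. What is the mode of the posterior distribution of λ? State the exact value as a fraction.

139/45

Total count: 31 + 4 + 16 + 18 + 30 + 21 = 120.
Total exposure: 7 + 1 + 7 + 7 + 6 + 4 = 32 shifts.
By Gamma–Poisson conjugacy, the posterior is Gamma(α + Σx, β + Σt) = Gamma(20 + 120, 13 + 32) = Gamma(140, 45).
Posterior mode = (α'−1)/β' = 139/45.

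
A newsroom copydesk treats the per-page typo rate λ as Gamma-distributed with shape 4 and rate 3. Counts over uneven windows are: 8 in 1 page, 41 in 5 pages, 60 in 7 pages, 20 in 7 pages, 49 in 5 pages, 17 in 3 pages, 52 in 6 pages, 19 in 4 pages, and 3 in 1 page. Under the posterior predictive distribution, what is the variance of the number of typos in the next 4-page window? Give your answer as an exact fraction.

Total count: 8 + 41 + 60 + 20 + 49 + 17 + 52 + 19 + 3 = 269.
Total exposure: 1 + 5 + 7 + 7 + 5 + 3 + 6 + 4 + 1 = 39 pages.
Conjugate update: add total count to the shape and total exposure to the rate, giving Gamma(273, 42).
The posterior predictive for a window of length T is Negative Binomial with variance T·α'·(β'+T)/β'² = 4·273·46/1764 = 598/21.

598/21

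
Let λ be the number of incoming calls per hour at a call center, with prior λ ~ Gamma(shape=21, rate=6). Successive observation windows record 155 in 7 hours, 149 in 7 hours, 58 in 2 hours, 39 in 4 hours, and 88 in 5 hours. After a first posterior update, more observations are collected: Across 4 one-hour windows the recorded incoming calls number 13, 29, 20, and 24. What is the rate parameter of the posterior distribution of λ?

35

Total count: 155 + 149 + 58 + 39 + 88 = 489.
Total exposure: 7 + 7 + 2 + 4 + 5 = 25 hours.
After the first batch: Gamma(21 + 489, 6 + 25) = Gamma(510, 31).
Total count: 13 + 29 + 20 + 24 = 86.
Total exposure: 4 hours.
After the second batch: Gamma(510 + 86, 31 + 4) = Gamma(596, 35).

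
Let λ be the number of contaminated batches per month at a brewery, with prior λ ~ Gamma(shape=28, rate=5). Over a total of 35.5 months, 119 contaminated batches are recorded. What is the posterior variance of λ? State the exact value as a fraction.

196/2187

Total count 119 over total exposure 35.5 months.
The Gamma prior is conjugate for the Poisson rate, so λ | data ~ Gamma(28+119, 5+35.5) = Gamma(147, 81/2).
Posterior variance = α'/β'² = 147/(6561/4) = 196/2187.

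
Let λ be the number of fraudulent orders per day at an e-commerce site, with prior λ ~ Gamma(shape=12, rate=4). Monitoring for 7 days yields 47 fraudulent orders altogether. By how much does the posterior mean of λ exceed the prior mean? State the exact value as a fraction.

26/11

Total count 47 over total exposure 7 days.
The Gamma prior is conjugate for the Poisson rate, so λ | data ~ Gamma(12+47, 4+7) = Gamma(59, 11).
Posterior mean = 59/11 = 59/11; prior mean = 12/4 = 3. Difference = 59/11 − 3 = 26/11.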